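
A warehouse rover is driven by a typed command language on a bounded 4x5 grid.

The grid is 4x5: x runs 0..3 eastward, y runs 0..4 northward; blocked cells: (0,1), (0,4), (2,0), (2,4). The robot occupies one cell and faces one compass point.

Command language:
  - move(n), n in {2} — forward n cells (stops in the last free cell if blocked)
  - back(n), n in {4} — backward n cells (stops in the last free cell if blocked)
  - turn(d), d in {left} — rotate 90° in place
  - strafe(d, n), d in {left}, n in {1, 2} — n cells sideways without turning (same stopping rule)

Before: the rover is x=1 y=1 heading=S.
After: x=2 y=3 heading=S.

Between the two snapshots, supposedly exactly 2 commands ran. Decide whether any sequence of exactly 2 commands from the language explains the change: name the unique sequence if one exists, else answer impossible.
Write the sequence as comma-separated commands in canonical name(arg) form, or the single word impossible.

key: order matters: swapping strafe(left, 1) and back(4) lands elsewhere
initial: x=1 y=1 heading=S
[1] after strafe(left, 1): x=2 y=1 heading=S
[2] after back(4): x=2 y=3 heading=S
no other 2-command option fits: unique.

strafe(left, 1), back(4)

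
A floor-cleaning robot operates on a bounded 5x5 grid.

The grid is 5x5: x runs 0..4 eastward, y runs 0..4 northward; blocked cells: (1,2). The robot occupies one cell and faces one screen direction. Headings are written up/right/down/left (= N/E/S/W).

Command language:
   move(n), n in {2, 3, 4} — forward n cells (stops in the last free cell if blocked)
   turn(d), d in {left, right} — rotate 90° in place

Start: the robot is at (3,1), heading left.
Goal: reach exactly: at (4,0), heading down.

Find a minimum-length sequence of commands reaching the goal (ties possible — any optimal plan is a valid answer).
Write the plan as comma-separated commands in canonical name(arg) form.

turn(left), move(4), turn(left), move(4), turn(right)

start: at (3,1), heading left
[1] after turn(left): at (3,1), heading down
[2] after move(4): at (3,0), heading down
[3] after turn(left): at (3,0), heading right
[4] after move(4): at (4,0), heading right
[5] after turn(right): at (4,0), heading down
shorter routes all fall short; 5 is best.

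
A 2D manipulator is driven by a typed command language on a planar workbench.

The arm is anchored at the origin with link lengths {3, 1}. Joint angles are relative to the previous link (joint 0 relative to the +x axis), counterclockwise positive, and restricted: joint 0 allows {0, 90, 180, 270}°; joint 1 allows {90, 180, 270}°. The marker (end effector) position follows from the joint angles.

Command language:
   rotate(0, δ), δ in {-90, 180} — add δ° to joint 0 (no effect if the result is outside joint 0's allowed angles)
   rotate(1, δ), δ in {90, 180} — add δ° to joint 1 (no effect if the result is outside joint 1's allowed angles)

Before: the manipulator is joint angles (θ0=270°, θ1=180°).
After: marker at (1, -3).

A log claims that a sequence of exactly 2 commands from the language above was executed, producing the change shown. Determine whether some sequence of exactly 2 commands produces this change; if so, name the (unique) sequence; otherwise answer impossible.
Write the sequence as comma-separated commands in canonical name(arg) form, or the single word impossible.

key: order matters: swapping rotate(1, 90) and rotate(1, 180) lands elsewhere
from: joint angles (θ0=270°, θ1=180°)
[1] after rotate(1, 90): joint angles (θ0=270°, θ1=270°)
[2] after rotate(1, 180): joint angles (θ0=270°, θ1=90°)
uniquely the one of 16 2-step routes that fits.

rotate(1, 90), rotate(1, 180)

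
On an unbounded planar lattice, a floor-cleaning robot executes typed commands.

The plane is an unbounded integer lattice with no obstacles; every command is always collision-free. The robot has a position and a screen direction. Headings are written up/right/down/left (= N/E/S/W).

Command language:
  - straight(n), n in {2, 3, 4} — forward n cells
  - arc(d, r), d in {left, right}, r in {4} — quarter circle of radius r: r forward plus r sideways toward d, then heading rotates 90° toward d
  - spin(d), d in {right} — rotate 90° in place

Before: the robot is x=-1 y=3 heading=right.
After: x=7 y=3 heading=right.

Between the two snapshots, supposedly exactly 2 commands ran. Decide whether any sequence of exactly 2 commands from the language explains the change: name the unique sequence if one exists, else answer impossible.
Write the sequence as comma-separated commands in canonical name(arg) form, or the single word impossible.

key: heading stays E — no command in the sequence turns
t0: x=-1 y=3 heading=right
t=1 straight(4) ⇒ x=3 y=3 heading=right
t=2 straight(4) ⇒ x=7 y=3 heading=right
no rival 2-sequence matches.

straight(4), straight(4)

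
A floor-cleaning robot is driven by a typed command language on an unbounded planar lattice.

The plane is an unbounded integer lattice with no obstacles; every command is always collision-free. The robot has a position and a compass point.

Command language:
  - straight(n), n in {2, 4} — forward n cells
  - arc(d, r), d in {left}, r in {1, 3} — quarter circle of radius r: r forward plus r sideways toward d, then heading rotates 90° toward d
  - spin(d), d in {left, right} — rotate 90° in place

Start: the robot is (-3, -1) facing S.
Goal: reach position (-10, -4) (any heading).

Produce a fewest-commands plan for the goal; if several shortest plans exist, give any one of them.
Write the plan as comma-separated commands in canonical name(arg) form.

spin(right), straight(4), arc(left, 3)

initial: (-3, -1) facing S
1. spin(right) → (-3, -1) facing W
2. straight(4) → (-7, -1) facing W
3. arc(left, 3) → (-10, -4) facing S
minimal: 3 command(s), checked below 3.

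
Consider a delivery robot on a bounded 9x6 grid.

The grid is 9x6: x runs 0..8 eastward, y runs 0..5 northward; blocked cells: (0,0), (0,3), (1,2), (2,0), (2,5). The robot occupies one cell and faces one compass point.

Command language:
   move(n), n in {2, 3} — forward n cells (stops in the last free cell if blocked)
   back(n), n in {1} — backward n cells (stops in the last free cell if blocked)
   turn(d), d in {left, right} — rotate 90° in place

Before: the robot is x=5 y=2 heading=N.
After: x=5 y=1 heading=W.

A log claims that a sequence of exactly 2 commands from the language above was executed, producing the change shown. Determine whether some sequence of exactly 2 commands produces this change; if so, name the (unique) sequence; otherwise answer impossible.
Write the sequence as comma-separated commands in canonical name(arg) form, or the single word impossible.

key: cell and facing (now W) both changed — the 2 commands mix motion and turning
from: x=5 y=2 heading=N
step 1 (back(1)): x=5 y=1 heading=N
step 2 (turn(left)): x=5 y=1 heading=W
uniquely the one of 25 2-step routes that fits.

back(1), turn(left)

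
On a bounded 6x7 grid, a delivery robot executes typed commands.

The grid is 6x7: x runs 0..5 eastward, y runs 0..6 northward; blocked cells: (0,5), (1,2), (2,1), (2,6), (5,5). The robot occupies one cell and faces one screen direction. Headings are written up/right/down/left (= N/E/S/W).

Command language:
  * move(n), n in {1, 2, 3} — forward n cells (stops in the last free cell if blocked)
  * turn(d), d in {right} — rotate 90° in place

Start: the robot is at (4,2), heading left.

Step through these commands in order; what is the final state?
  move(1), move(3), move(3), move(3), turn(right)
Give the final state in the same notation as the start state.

at (2,2), heading up

initial: at (4,2), heading left
1. move(1) → at (3,2), heading left
2. move(3) → at (2,2), heading left
3. move(3) → at (2,2), heading left
4. move(3) → at (2,2), heading left
5. turn(right) → at (2,2), heading up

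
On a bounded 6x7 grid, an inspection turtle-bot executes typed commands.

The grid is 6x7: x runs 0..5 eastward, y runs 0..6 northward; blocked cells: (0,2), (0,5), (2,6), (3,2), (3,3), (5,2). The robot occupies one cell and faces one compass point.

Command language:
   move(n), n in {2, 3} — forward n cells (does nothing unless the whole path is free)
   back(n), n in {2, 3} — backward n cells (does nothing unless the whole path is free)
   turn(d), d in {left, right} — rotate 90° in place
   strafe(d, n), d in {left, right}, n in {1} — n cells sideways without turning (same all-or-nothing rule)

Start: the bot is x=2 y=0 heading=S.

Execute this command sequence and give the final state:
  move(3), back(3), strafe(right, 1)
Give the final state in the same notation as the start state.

t0: x=2 y=0 heading=S
step 1 (move(3)): x=2 y=0 heading=S
step 2 (back(3)): x=2 y=3 heading=S
step 3 (strafe(right, 1)): x=1 y=3 heading=S

x=1 y=3 heading=S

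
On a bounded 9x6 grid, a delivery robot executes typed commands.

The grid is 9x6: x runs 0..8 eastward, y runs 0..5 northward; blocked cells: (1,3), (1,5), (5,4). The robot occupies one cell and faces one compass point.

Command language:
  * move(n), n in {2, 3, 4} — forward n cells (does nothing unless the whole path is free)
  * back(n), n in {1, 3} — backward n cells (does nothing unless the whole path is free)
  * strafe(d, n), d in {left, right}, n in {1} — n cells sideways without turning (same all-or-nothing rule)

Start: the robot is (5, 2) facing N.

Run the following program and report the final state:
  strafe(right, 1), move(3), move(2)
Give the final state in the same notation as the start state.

start: (5, 2) facing N
t=1 strafe(right, 1) ⇒ (6, 2) facing N
t=2 move(3) ⇒ (6, 5) facing N
t=3 move(2) ⇒ (6, 5) facing N

(6, 5) facing N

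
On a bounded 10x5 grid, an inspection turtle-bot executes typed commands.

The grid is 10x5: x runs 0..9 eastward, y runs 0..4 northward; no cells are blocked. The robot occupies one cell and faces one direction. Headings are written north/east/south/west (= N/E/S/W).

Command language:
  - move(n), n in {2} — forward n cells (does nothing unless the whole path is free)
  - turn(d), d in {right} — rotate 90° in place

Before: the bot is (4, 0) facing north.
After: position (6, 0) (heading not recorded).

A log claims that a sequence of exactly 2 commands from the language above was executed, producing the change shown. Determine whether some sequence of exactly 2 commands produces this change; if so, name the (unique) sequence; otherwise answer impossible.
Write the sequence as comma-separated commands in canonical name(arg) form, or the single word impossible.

key: order matters: swapping turn(right) and move(2) lands elsewhere
start: (4, 0) facing north
1. turn(right) → (4, 0) facing east
2. move(2) → (6, 0) facing east
uniquely the one of 4 2-step routes that fits.

turn(right), move(2)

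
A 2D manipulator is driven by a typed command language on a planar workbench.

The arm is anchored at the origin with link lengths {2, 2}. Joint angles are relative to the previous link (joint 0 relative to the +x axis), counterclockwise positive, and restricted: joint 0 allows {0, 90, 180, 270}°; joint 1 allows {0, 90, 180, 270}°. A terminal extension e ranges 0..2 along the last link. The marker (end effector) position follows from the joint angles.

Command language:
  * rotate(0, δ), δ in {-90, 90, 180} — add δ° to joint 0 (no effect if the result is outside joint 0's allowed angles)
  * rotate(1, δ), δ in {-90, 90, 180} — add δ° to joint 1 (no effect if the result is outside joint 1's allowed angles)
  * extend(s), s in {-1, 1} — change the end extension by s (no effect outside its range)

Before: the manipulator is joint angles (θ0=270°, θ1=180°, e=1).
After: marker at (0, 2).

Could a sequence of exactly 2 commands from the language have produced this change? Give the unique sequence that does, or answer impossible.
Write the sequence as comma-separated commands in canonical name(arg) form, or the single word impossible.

extend(1), extend(1)

t0: joint angles (θ0=270°, θ1=180°, e=1)
1. extend(1) → joint angles (θ0=270°, θ1=180°, e=2)
2. extend(1) → joint angles (θ0=270°, θ1=180°, e=2)
no rival 2-sequence matches.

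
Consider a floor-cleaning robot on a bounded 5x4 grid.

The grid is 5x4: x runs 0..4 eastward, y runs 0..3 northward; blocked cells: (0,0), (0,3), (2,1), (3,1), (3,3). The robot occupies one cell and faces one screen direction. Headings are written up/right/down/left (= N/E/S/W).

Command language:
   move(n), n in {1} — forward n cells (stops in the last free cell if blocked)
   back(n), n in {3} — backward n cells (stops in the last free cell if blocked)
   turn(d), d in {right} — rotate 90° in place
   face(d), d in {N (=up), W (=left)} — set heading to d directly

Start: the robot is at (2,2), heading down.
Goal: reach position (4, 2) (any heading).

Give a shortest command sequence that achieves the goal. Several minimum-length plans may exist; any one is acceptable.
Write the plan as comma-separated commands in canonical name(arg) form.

initial: at (2,2), heading down
step 1 (face(W)): at (2,2), heading left
step 2 (back(3)): at (4,2), heading left
nothing shorter than 2 reaches the goal.

face(W), back(3)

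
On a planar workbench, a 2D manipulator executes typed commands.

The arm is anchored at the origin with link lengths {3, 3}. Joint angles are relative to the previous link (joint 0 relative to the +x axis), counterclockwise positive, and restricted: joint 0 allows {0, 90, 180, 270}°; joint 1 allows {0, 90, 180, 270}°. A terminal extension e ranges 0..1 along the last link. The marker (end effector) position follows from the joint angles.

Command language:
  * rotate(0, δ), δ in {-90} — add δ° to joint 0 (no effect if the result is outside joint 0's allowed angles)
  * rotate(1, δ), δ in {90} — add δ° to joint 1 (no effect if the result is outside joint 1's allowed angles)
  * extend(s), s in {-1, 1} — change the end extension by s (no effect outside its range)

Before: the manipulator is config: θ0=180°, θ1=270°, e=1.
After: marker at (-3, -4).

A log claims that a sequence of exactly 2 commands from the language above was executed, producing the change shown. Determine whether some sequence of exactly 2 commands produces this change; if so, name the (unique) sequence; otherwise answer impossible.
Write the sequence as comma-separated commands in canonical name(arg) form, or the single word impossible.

rotate(1, 90), rotate(1, 90)

initial: config: θ0=180°, θ1=270°, e=1
t=1 rotate(1, 90) ⇒ config: θ0=180°, θ1=0°, e=1
t=2 rotate(1, 90) ⇒ config: θ0=180°, θ1=90°, e=1
uniquely the one of 16 2-step routes that fits.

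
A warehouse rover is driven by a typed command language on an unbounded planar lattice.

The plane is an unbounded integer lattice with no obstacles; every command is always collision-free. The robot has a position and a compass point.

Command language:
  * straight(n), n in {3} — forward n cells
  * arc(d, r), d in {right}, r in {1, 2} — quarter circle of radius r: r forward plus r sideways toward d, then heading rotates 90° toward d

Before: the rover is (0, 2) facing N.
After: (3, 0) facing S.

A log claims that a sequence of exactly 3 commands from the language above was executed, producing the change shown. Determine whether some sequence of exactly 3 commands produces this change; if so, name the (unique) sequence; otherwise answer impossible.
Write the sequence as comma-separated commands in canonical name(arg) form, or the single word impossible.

arc(right, 2), arc(right, 1), straight(3)

key: position moved to (3,0) AND the heading swung to S — translation plus rotation needed
begin: (0, 2) facing N
1. arc(right, 2) → (2, 4) facing E
2. arc(right, 1) → (3, 3) facing S
3. straight(3) → (3, 0) facing S
uniquely the one of 27 3-step routes that fits.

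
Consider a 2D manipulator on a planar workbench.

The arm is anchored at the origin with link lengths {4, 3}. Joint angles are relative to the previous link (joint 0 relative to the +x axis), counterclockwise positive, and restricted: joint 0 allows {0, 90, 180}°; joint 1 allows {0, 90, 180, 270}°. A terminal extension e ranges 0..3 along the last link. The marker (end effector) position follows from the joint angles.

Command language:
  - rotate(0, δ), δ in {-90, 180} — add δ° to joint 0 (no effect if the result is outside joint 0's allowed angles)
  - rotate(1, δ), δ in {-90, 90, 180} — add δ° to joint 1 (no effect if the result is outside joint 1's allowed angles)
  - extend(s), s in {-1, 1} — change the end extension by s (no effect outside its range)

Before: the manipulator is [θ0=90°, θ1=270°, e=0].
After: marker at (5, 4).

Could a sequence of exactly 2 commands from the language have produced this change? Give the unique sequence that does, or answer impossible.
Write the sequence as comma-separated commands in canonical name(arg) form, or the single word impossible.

start: [θ0=90°, θ1=270°, e=0]
1. extend(1) → [θ0=90°, θ1=270°, e=1]
2. extend(1) → [θ0=90°, θ1=270°, e=2]
uniquely the one of 49 2-step routes that fits.

extend(1), extend(1)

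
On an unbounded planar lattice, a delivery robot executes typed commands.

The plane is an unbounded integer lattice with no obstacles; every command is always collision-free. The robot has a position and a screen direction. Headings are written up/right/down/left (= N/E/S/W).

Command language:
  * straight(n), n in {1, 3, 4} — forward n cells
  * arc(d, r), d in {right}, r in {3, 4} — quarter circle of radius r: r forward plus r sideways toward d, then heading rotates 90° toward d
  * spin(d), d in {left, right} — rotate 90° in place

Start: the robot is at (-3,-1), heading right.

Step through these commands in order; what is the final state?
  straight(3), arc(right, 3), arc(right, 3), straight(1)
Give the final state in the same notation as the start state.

at (-1,-7), heading left

initial: at (-3,-1), heading right
1. straight(3) → at (0,-1), heading right
2. arc(right, 3) → at (3,-4), heading down
3. arc(right, 3) → at (0,-7), heading left
4. straight(1) → at (-1,-7), heading left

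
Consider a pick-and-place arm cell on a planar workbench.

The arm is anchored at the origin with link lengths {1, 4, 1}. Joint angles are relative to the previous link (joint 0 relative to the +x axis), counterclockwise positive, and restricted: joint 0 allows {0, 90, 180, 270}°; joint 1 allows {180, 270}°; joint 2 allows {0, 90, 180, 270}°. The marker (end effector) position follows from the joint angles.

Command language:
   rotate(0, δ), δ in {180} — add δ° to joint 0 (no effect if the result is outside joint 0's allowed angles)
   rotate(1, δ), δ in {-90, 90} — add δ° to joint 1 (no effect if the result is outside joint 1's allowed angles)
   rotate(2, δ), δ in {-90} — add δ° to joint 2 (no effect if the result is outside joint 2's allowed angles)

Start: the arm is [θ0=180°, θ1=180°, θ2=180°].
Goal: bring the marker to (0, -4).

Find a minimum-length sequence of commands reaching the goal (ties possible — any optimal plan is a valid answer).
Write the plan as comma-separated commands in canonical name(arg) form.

rotate(0, 180), rotate(1, 90), rotate(2, -90), rotate(2, -90), rotate(2, -90)

initial: [θ0=180°, θ1=180°, θ2=180°]
step 1 (rotate(0, 180)): [θ0=0°, θ1=180°, θ2=180°]
step 2 (rotate(1, 90)): [θ0=0°, θ1=270°, θ2=180°]
step 3 (rotate(2, -90)): [θ0=0°, θ1=270°, θ2=90°]
step 4 (rotate(2, -90)): [θ0=0°, θ1=270°, θ2=0°]
step 5 (rotate(2, -90)): [θ0=0°, θ1=270°, θ2=270°]
nothing shorter than 5 reaches the goal.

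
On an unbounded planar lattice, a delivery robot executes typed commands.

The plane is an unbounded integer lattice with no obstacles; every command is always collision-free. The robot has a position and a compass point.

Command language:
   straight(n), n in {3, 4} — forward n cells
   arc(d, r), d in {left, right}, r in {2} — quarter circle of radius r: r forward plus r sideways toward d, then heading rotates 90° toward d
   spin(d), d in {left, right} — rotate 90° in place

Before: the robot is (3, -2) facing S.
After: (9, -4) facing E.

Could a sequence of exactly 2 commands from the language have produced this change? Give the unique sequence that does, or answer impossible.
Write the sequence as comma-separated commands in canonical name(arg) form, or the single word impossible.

key: position moved to (9,-4) AND the heading swung to E — translation plus rotation needed
initial: (3, -2) facing S
[1] after arc(left, 2): (5, -4) facing E
[2] after straight(4): (9, -4) facing E
uniquely the one of 36 2-step routes that fits.

arc(left, 2), straight(4)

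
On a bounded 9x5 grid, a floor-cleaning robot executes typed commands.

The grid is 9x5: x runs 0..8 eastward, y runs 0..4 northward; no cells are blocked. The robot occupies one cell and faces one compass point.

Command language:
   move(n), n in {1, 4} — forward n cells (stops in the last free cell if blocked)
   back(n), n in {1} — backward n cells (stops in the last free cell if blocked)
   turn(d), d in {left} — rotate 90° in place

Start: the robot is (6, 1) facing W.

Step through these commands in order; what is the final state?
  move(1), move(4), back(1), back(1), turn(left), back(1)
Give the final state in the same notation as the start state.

(3, 2) facing S

initial: (6, 1) facing W
1. move(1) → (5, 1) facing W
2. move(4) → (1, 1) facing W
3. back(1) → (2, 1) facing W
4. back(1) → (3, 1) facing W
5. turn(left) → (3, 1) facing S
6. back(1) → (3, 2) facing S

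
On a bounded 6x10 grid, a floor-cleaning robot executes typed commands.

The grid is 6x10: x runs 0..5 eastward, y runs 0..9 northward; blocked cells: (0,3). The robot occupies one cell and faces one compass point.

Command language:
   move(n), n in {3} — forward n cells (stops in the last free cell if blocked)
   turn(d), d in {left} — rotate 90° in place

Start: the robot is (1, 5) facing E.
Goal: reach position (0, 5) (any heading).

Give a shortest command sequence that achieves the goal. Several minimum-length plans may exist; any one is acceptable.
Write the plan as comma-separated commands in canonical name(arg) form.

initial: (1, 5) facing E
step 1 (turn(left)): (1, 5) facing N
step 2 (turn(left)): (1, 5) facing W
step 3 (move(3)): (0, 5) facing W
minimal: 3 command(s), checked below 3.

turn(left), turn(left), move(3)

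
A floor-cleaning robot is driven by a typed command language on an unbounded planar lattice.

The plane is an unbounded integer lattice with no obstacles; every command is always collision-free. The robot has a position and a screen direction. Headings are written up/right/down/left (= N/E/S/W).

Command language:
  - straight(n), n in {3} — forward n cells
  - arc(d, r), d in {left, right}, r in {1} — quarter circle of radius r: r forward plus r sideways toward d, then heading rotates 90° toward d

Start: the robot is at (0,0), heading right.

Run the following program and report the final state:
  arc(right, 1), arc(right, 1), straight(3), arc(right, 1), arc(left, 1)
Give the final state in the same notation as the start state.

at (-5,0), heading left

start: at (0,0), heading right
1. arc(right, 1) → at (1,-1), heading down
2. arc(right, 1) → at (0,-2), heading left
3. straight(3) → at (-3,-2), heading left
4. arc(right, 1) → at (-4,-1), heading up
5. arc(left, 1) → at (-5,0), heading left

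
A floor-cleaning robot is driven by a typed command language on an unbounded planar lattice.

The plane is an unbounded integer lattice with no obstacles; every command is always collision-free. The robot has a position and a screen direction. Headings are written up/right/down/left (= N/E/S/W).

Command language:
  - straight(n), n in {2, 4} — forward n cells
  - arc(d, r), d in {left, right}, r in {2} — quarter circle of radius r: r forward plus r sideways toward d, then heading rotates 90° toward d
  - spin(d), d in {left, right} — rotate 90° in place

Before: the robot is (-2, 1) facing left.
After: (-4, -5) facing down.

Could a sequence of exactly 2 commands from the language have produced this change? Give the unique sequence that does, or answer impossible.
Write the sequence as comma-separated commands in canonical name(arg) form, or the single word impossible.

arc(left, 2), straight(4)

key: running straight(4) before arc(left, 2) would end elsewhere — order is forced
start: (-2, 1) facing left
[1] after arc(left, 2): (-4, -1) facing down
[2] after straight(4): (-4, -5) facing down
all 36 alternatives checked — unique.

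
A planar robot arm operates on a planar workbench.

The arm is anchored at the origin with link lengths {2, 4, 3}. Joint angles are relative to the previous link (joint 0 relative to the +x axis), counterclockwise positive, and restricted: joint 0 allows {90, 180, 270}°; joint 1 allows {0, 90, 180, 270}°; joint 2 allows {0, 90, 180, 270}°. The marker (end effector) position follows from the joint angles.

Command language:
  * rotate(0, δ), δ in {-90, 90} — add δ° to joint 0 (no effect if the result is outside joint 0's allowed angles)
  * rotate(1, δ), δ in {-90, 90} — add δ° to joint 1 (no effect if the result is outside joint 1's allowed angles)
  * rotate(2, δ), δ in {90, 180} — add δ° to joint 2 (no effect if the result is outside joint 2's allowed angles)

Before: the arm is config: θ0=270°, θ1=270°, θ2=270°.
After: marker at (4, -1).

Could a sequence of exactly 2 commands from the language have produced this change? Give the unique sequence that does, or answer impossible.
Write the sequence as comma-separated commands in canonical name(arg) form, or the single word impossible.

start: config: θ0=270°, θ1=270°, θ2=270°
1. rotate(0, -90) → config: θ0=180°, θ1=270°, θ2=270°
2. rotate(0, -90) → config: θ0=90°, θ1=270°, θ2=270°
no other 2-command option fits: unique.

rotate(0, -90), rotate(0, -90)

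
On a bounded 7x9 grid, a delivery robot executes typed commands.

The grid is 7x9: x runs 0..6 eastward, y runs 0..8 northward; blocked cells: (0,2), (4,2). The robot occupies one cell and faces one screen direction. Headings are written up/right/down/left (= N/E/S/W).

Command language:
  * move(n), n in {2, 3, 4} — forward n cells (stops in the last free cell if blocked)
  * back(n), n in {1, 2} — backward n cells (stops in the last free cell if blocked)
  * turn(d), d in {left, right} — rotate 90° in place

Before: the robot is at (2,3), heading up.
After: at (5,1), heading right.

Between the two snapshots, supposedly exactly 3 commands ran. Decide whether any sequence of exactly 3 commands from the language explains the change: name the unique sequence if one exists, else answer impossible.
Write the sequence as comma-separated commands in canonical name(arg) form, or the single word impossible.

key: order matters: swapping back(2) and move(3) lands elsewhere
start: at (2,3), heading up
[1] after back(2): at (2,1), heading up
[2] after turn(right): at (2,1), heading right
[3] after move(3): at (5,1), heading right
all 343 alternatives checked — unique.

back(2), turn(right), move(3)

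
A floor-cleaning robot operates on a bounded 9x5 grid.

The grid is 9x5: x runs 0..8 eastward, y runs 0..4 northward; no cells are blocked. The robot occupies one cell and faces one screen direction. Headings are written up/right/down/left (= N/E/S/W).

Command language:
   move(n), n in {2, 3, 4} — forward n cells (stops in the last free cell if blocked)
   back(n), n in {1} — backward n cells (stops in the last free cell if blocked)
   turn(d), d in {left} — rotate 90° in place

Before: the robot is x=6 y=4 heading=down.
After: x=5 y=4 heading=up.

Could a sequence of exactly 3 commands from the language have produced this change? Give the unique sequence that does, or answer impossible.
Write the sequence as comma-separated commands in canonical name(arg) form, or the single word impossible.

key: position moved to (5,4) AND the heading swung to N — translation plus rotation needed
start: x=6 y=4 heading=down
step 1 (turn(left)): x=6 y=4 heading=right
step 2 (back(1)): x=5 y=4 heading=right
step 3 (turn(left)): x=5 y=4 heading=up
no other 3-command option fits: unique.

turn(left), back(1), turn(left)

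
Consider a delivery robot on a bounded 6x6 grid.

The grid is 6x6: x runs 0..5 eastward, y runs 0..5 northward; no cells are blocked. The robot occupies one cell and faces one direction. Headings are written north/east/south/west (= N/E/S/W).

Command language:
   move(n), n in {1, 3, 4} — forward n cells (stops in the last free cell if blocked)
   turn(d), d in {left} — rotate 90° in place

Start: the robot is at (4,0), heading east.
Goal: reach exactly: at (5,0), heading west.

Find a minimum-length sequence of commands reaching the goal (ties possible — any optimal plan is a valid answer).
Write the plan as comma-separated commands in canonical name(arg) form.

from: at (4,0), heading east
step 1 (move(3)): at (5,0), heading east
step 2 (turn(left)): at (5,0), heading north
step 3 (turn(left)): at (5,0), heading west
no 2-step plan works, so 3 is optimal.

move(3), turn(left), turn(left)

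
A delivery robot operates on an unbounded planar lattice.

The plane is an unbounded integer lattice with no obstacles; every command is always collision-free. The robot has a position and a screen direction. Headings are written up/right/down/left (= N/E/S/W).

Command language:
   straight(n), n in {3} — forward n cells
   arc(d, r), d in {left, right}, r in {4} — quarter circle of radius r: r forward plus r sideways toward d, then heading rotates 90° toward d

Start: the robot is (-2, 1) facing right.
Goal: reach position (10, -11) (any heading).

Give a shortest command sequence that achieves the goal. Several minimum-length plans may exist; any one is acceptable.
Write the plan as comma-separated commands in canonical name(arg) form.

initial: (-2, 1) facing right
1. arc(right, 4) → (2, -3) facing down
2. arc(left, 4) → (6, -7) facing right
3. arc(right, 4) → (10, -11) facing down
no 2-step plan works, so 3 is optimal.

arc(right, 4), arc(left, 4), arc(right, 4)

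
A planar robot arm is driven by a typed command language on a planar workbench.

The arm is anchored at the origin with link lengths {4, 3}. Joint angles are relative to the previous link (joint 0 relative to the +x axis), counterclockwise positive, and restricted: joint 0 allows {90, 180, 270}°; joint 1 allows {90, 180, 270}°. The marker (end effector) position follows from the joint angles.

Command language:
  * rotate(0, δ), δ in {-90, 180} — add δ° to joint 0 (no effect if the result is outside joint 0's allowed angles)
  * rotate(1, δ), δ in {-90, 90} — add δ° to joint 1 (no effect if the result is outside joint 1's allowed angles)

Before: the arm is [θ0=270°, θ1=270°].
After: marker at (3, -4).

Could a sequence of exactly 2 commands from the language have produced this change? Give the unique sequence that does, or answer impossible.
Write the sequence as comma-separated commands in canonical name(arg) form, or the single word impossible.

initial: [θ0=270°, θ1=270°]
[1] after rotate(1, -90): [θ0=270°, θ1=180°]
[2] after rotate(1, -90): [θ0=270°, θ1=90°]
no rival 2-sequence matches.

rotate(1, -90), rotate(1, -90)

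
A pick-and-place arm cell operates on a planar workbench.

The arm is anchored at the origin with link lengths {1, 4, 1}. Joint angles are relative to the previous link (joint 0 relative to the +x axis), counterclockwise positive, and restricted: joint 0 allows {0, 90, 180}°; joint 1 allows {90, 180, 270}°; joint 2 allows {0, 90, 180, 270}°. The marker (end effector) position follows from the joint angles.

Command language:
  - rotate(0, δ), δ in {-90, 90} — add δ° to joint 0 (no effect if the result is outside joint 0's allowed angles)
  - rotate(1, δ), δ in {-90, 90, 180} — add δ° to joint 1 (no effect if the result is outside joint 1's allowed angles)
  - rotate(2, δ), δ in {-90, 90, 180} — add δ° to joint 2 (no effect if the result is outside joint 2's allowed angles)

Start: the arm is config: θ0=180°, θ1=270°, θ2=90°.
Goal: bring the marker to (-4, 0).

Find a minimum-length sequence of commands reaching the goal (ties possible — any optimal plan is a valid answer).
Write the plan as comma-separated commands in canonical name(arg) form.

begin: config: θ0=180°, θ1=270°, θ2=90°
step 1 (rotate(1, 180)): config: θ0=180°, θ1=90°, θ2=90°
step 2 (rotate(0, -90)): config: θ0=90°, θ1=90°, θ2=90°
shorter routes all fall short; 2 is best.

rotate(1, 180), rotate(0, -90)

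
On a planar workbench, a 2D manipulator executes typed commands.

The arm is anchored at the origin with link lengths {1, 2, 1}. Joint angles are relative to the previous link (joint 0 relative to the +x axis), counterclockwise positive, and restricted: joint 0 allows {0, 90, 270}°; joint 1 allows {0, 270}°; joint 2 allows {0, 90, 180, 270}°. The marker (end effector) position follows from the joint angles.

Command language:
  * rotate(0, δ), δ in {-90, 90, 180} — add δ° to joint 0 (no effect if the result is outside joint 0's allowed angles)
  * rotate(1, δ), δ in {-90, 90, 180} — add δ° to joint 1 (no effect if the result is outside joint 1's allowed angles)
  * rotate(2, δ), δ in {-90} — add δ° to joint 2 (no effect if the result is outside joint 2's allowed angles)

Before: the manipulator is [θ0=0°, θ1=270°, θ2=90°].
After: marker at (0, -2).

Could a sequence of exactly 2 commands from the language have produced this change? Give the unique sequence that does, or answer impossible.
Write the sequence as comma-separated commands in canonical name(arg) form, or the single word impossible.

from: [θ0=0°, θ1=270°, θ2=90°]
step 1 (rotate(2, -90)): [θ0=0°, θ1=270°, θ2=0°]
step 2 (rotate(2, -90)): [θ0=0°, θ1=270°, θ2=270°]
no other 2-command option fits: unique.

rotate(2, -90), rotate(2, -90)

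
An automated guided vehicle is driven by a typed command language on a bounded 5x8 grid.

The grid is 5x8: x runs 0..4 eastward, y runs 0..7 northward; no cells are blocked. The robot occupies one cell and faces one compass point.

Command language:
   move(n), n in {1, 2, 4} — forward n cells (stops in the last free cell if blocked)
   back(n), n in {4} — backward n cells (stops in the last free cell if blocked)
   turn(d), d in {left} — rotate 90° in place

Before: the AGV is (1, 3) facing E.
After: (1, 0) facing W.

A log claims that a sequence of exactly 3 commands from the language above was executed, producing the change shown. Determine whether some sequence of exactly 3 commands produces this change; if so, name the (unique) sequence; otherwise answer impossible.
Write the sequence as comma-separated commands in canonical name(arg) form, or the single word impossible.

key: cell and facing (now W) both changed — the 3 commands mix motion and turning
t0: (1, 3) facing E
t=1 turn(left) ⇒ (1, 3) facing N
t=2 back(4) ⇒ (1, 0) facing N
t=3 turn(left) ⇒ (1, 0) facing W
no other 3-command option fits: unique.

turn(left), back(4), turn(left)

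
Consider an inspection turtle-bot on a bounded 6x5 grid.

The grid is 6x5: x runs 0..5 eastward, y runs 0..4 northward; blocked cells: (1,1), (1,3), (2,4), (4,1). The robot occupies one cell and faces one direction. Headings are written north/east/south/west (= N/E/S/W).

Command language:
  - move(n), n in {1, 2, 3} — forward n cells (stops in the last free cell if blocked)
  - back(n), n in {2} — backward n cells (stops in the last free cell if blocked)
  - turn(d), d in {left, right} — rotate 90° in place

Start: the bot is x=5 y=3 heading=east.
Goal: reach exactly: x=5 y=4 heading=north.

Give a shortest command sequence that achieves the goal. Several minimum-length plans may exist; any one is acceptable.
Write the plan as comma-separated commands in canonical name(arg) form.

start: x=5 y=3 heading=east
step 1 (turn(left)): x=5 y=3 heading=north
step 2 (move(2)): x=5 y=4 heading=north
shorter routes all fall short; 2 is best.

turn(left), move(2)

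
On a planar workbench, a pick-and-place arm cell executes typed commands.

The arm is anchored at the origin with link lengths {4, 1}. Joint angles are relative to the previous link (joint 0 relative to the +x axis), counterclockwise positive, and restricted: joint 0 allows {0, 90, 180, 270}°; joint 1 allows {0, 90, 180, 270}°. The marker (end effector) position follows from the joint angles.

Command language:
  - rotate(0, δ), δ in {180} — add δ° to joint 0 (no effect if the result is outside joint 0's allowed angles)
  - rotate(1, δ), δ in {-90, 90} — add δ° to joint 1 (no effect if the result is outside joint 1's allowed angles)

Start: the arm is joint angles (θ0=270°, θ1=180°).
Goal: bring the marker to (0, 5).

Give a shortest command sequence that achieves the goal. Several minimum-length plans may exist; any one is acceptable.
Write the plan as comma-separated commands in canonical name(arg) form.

rotate(1, 90), rotate(1, 90), rotate(0, 180)

begin: joint angles (θ0=270°, θ1=180°)
t=1 rotate(1, 90) ⇒ joint angles (θ0=270°, θ1=270°)
t=2 rotate(1, 90) ⇒ joint angles (θ0=270°, θ1=0°)
t=3 rotate(0, 180) ⇒ joint angles (θ0=90°, θ1=0°)
minimal: 3 command(s), checked below 3.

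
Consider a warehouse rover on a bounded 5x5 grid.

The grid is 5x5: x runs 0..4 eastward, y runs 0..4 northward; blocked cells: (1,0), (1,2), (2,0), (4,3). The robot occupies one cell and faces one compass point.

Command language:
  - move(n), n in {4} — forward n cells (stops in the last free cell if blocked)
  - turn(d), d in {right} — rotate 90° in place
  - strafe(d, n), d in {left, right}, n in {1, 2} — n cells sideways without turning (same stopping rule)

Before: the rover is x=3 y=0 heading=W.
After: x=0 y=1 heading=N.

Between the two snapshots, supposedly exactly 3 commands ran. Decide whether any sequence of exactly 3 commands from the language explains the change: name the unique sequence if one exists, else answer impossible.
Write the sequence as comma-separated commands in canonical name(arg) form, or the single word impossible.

strafe(right, 1), move(4), turn(right)

key: move(4) runs into the grid edge before its full distance
initial: x=3 y=0 heading=W
t=1 strafe(right, 1) ⇒ x=3 y=1 heading=W
t=2 move(4) ⇒ x=0 y=1 heading=W
t=3 turn(right) ⇒ x=0 y=1 heading=N
no rival 3-sequence matches.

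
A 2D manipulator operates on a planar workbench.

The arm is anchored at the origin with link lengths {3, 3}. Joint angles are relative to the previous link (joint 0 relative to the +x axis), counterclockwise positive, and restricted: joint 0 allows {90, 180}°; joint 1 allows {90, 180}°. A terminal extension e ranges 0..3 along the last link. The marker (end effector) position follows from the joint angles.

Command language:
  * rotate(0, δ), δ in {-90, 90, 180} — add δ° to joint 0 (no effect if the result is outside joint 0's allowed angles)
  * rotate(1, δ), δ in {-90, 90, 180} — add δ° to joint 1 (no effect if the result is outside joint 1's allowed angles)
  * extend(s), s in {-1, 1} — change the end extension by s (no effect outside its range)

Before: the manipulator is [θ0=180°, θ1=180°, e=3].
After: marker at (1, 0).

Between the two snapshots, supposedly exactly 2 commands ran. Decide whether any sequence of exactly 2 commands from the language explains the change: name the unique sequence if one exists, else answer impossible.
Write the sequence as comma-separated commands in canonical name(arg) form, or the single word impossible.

extend(-1), extend(-1)

start: [θ0=180°, θ1=180°, e=3]
1. extend(-1) → [θ0=180°, θ1=180°, e=2]
2. extend(-1) → [θ0=180°, θ1=180°, e=1]
no other 2-command option fits: unique.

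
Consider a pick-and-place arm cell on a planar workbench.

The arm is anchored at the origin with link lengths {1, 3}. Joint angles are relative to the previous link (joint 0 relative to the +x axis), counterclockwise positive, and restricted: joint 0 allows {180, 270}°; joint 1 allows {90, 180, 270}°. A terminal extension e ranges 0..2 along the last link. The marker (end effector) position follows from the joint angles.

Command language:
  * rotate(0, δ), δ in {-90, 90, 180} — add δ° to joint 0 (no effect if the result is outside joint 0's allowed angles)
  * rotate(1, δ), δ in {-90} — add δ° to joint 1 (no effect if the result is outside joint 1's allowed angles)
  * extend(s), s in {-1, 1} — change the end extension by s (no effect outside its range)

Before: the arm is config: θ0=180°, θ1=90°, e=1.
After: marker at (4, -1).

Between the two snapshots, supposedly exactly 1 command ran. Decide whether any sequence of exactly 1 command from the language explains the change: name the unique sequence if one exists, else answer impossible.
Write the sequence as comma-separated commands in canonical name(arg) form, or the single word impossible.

rotate(0, 90)

initial: config: θ0=180°, θ1=90°, e=1
step 1 (rotate(0, 90)): config: θ0=270°, θ1=90°, e=1
all 6 alternatives checked — unique.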